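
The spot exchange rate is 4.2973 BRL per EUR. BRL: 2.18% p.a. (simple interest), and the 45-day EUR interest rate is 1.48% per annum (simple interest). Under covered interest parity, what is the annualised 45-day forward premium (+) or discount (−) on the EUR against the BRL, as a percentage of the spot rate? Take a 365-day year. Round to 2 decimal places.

T = 45/365 years.
F = S · g_BRL/g_EUR = 4.2973 × 1.0026877/1.0018247 = 4.3010018.
(F − S)/S ÷ T = (4.3010018 − 4.2973)/4.2973/(45/365) = 0.006987 → 0.70%.

+0.70%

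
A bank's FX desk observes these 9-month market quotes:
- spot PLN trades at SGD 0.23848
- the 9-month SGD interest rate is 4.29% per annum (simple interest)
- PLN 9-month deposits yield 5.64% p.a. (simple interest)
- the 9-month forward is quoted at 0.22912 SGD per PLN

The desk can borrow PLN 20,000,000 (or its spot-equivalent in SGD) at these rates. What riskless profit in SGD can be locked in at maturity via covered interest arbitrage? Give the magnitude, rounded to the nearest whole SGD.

SGD 146,826

T = 9/12 years.
Route A — deposit PLN, sell forward: 20,000,000 × 1.042300 × 0.22912 = SGD 4,776,235.52.
Route B — convert at spot, deposit SGD: 20,000,000 × 0.23848 × 1.032175 = SGD 4,923,061.88.
The quoted forward undervalues PLN, so borrow PLN, convert to SGD at spot, deposit the SGD at 4.29%, and buy PLN forward at 0.22912 to cover the loan.
Profit = 4,923,061.88 − 4,776,235.52 = SGD 146,826.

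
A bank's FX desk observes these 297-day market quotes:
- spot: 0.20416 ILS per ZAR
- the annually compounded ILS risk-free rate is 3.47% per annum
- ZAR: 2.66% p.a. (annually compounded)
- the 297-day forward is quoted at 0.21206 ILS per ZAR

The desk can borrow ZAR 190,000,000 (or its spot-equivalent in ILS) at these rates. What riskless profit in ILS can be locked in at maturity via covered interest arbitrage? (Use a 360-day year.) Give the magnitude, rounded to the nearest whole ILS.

T = 297/360 years.
Route A — deposit ZAR, sell forward: 190,000,000 × 1.0218944476 × 0.21206 = ILS 41,173,557.95.
Route B — convert at spot, deposit ILS: 190,000,000 × 0.20416 × 1.0285417393 = ILS 39,897,545.48.
The quoted forward overvalues ZAR, so borrow ILS, buy ZAR at spot, deposit the ZAR at 2.66%, and sell the proceeds forward at 0.21206.
Arbitrage profit = |41,173,557.95 − 39,897,545.48| = ILS 1,276,012.

ILS 1,276,012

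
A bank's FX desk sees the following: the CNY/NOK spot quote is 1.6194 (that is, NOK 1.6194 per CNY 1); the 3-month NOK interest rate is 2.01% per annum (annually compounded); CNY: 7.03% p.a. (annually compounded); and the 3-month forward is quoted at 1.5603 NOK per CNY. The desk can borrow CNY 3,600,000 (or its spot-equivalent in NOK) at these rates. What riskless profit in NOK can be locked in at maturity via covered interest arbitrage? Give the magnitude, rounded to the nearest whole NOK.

T = 3/12 years.
Invest the CNY and cover forward: 3,600,000 × 1.017129807 × 1.5603 = NOK 5,713,299.50.
Convert at spot and invest in NOK: 3,600,000 × 1.6194 × 1.004987562 = NOK 5,858,916.69.
The quoted forward undervalues CNY, so borrow CNY, convert to NOK at spot, deposit the NOK at 2.01%, and buy CNY forward at 1.5603 to cover the loan.
The gap between the two covered legs is NOK 145,617.

NOK 145,617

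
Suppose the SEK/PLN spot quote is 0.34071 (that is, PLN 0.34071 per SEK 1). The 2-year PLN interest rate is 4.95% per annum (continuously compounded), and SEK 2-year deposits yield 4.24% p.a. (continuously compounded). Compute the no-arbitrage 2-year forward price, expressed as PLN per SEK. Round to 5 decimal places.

0.34558

T = 2 years.
PLN accumulates by e^(0.0495×2) = 1.1040663.
Growth of 1 SEK over T: e^(0.0424×2) = 1.0884993.
CIP: F = S · (grow PLN)/(grow SEK) = 0.34071 × 1.1040663/1.0884993 = 0.3455826 PLN per SEK.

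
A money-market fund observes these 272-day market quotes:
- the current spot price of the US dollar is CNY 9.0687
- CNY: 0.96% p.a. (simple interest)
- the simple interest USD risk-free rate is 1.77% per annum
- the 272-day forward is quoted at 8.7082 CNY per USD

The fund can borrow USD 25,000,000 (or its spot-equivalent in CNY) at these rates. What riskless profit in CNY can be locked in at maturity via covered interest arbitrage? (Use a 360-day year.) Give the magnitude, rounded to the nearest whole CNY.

T = 272/360 years.
Invest the USD and cover forward: 25,000,000 × 1.01337333333 × 8.7082 = CNY 220,616,441.53.
Convert at spot and invest in CNY: 25,000,000 × 9.0687 × 1.00725333333 = CNY 228,361,957.60.
The quoted forward undervalues USD, so borrow USD, convert to CNY at spot, deposit the CNY at 0.96%, and buy USD forward at 8.7082 to cover the loan.
Profit = 228,361,957.60 − 220,616,441.53 = CNY 7,745,516.

CNY 7,745,516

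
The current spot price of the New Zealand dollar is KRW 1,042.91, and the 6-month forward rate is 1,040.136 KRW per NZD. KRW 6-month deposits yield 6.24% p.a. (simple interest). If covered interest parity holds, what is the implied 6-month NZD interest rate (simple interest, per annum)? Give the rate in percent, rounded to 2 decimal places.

6.79%

T = 6/12 years.
F/S = 1040.136/1042.91 = 0.9973401 = (growth of KRW) / (growth of NZD).
The KRW side grows by 1 + 0.0624×6/12 = 1.031200.
Hence g_NZD = 1.0339502.
(1.0339502 − 1)/T = 0.067900, i.e. 6.79%.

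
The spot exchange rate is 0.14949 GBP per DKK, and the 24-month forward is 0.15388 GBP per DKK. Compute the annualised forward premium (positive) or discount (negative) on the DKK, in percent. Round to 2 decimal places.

T = 2 years.
Period premium: (0.15388 − 0.14949)/0.14949 = 0.0293665.
Per annum: 0.0293665 / 2 = 0.014683 = 1.47%.

+1.47%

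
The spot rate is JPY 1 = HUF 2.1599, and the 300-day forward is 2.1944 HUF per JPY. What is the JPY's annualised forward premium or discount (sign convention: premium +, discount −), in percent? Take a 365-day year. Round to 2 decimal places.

+1.94%

T = 300/365 years.
JPY trades forward at +1.59730% vs spot over the period.
×(1/T) gives 1.94% p.a.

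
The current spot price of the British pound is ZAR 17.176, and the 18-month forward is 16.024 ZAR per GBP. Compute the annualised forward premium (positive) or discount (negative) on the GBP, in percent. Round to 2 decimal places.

T = 18/12 years.
GBP trades forward at -6.70703% vs spot over the period.
×(1/T) gives -4.47% p.a.

-4.47%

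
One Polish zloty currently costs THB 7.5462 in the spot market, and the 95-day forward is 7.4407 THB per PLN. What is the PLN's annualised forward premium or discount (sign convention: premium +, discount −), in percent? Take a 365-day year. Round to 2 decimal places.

T = 95/365 years.
Period premium: (7.4407 − 7.5462)/7.5462 = -0.0139805.
×(1/T) gives -5.37% p.a.

-5.37%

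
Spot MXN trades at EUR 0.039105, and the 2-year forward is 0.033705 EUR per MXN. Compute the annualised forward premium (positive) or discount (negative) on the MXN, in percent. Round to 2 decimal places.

-6.90%

T = 2 years.
Period premium: (0.033705 − 0.039105)/0.039105 = -0.1380898.
Annualise by dividing by T: -0.1380898 / 2 = -0.069045 → -6.90%.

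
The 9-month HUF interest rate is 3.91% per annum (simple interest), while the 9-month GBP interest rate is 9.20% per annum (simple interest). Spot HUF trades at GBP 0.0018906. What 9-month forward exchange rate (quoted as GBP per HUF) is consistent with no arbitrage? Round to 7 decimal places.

0.0019635

T = 9/12 years.
GBP accumulates by 1 + 0.0920×9/12 = 1.069000.
HUF accumulates by 1 + 0.0391×9/12 = 1.029325.
So F = 0.0018906 × 1.069000 / 1.029325 = 0.001963473 (GBP/HUF).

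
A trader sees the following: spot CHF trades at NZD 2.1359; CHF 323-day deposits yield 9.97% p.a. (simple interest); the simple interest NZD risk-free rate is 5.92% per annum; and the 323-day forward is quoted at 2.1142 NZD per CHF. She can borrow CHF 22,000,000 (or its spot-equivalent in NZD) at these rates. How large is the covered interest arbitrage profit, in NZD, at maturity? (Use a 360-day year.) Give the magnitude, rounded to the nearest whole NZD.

T = 323/360 years.
Keep in CHF, deliver into the forward: 22,000,000·1.0894530556·2.1142 = NZD 50,673,076.30.
Swap to NZD now, deposit: 22,000,000·2.1359·1.0531155556 = NZD 49,485,689.33.
The quoted forward overvalues CHF, so borrow NZD, buy CHF at spot, deposit the CHF at 9.97%, and sell the proceeds forward at 2.1142.
Arbitrage profit = |50,673,076.30 − 49,485,689.33| = NZD 1,187,387.

NZD 1,187,387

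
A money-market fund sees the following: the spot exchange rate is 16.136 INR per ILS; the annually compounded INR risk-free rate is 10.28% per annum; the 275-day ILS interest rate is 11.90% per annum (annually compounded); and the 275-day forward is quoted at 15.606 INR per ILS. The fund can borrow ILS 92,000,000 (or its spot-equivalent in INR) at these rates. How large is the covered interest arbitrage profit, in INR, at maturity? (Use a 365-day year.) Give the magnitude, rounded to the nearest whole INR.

INR 35,415,144

T = 275/365 years.
Invest the ILS and cover forward: 92,000,000 × 1.088403153002 × 15.606 = INR 1,562,677,003.73.
Convert at spot and invest in INR: 92,000,000 × 16.136 × 1.076510090365 = INR 1,598,092,147.27.
The quoted forward undervalues ILS, so borrow ILS, convert to INR at spot, deposit the INR at 10.28%, and buy ILS forward at 15.606 to cover the loan.
Arbitrage profit = |1,562,677,003.73 − 1,598,092,147.27| = INR 35,415,144.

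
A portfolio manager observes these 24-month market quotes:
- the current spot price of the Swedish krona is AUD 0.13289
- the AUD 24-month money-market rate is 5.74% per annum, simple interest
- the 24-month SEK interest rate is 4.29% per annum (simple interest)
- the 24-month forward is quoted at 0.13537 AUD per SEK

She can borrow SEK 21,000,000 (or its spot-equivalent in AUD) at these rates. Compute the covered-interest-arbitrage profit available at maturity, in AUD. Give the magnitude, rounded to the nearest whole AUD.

T = 2 years.
Route A — deposit SEK, sell forward: 21,000,000 × 1.085800 × 0.13537 = AUD 3,086,679.67.
Route B — convert at spot, deposit AUD: 21,000,000 × 0.13289 × 1.114800 = AUD 3,111,061.21.
The quoted forward undervalues SEK, so borrow SEK, convert to AUD at spot, deposit the AUD at 5.74%, and buy SEK forward at 0.13537 to cover the loan.
Arbitrage profit = |3,086,679.67 − 3,111,061.21| = AUD 24,382.

AUD 24,382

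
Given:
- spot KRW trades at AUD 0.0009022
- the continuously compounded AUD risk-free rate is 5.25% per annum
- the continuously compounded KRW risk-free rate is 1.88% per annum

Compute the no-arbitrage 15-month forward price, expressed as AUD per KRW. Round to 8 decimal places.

T = 15/12 years.
AUD growth factor: e^(0.0525×15/12) = 1.0678262.
KRW accumulates by e^(0.0188×15/12) = 1.0237783.
CIP: F = S · (grow AUD)/(grow KRW) = 0.0009022 × 1.0678262/1.0237783 = 0.0009410170 AUD per KRW.

0.00094102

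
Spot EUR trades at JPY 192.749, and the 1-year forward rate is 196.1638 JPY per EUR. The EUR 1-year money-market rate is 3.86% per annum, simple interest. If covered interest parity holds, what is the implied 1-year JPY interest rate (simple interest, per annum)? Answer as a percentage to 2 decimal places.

T = 1 year.
F/S = 196.1638/192.749 = 1.0177163 = (growth of JPY) / (growth of EUR).
EUR growth factor: 1 + 0.0386×1 = 1.038600.
So the JPY growth factor = 1.0570001.
r = (1.0570001 − 1)/1 = 0.057000 → 5.70%.

5.70%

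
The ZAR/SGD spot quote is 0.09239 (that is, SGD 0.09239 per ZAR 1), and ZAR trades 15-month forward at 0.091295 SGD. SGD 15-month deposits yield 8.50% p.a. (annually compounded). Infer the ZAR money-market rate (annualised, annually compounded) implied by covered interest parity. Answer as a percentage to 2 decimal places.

T = 15/12 years.
CIP gives F = S · g_SGD/g_ZAR, so g_SGD/g_ZAR = 0.091295/0.09239 = 0.9881481.
SGD growth factor: (1 + 0.0850)^(15/12) = 1.1073558.
That pins the ZAR growth at 1.1206375.
Annualise: 1.1206375^(12/15) − 1 = 0.095398 = 9.54%.

9.54%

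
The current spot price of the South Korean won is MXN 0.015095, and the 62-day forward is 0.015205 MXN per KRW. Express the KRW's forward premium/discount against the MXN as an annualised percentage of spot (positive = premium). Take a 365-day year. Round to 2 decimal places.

+4.29%

T = 62/365 years.
KRW trades forward at +0.72872% vs spot over the period.
×(1/T) gives 4.29% p.a.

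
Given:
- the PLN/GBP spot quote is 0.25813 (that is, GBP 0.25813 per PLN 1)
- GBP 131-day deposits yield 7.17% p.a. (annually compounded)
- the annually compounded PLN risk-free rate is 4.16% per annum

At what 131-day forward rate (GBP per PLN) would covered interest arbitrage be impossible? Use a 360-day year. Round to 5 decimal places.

0.26082

T = 131/360 years.
GBP growth factor: (1 + 0.0717)^(131/360) = 1.0255181.
PLN accumulates by (1 + 0.0416)^(131/360) = 1.0149419.
So F = 0.25813 × 1.0255181 / 1.0149419 = 0.2608198 (GBP/PLN).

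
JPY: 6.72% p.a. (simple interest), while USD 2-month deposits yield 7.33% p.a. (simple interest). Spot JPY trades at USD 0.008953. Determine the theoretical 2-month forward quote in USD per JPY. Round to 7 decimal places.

T = 2/12 years.
Growth of 1 USD over T: 1 + 0.0733×2/12 = 1.0122167.
JPY accumulates by 1 + 0.0672×2/12 = 1.011200.
CIP: F = S · (grow USD)/(grow JPY) = 0.008953 × 1.0122167/1.011200 = 0.008962002 USD per JPY.

0.0089620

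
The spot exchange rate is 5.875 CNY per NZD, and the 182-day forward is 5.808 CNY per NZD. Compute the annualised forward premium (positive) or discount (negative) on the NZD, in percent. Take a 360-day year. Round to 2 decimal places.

T = 182/360 years.
(F − S)/S = (5.808 − 5.875)/5.875 = -0.0114043.
Per annum: -0.0114043 / (182/360) = -0.022558 = -2.26%.

-2.26%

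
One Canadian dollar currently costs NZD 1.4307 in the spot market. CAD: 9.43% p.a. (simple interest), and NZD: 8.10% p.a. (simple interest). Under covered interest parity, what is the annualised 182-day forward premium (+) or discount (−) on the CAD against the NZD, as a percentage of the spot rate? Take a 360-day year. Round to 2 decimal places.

T = 182/360 years.
F = S · g_NZD/g_CAD = 1.4307 × 1.040950/1.0476739 = 1.4215179.
(F − S)/S ÷ T = (1.4215179 − 1.4307)/1.4307/(182/360) = -0.012695 → -1.27%.

-1.27%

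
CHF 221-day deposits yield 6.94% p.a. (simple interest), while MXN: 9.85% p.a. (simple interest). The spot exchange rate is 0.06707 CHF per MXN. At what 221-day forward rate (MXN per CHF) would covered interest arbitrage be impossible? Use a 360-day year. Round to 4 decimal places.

T = 221/360 years.
CHF accumulates by 1 + 0.0694×221/360 = 1.04260389.
Growth of 1 MXN over T: 1 + 0.0985×221/360 = 1.06046806.
Forward (CHF per MXN) = 0.06707 × 1.04260389 / 1.06046806 = 0.065940169.
Quoted the other way: 1/0.065940169 = 15.1653 MXN per CHF.

15.1653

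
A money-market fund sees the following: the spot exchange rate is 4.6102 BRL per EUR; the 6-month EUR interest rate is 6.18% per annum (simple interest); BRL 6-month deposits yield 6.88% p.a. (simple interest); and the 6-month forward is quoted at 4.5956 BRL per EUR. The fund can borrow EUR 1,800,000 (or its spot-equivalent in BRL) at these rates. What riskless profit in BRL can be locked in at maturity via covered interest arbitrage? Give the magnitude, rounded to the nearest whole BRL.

BRL 56,136

T = 6/12 years.
Invest the EUR and cover forward: 1,800,000 × 1.030900 × 4.5956 = BRL 8,527,687.27.
Convert at spot and invest in BRL: 1,800,000 × 4.6102 × 1.034400 = BRL 8,583,823.58.
The quoted forward undervalues EUR, so borrow EUR, convert to BRL at spot, deposit the BRL at 6.88%, and buy EUR forward at 4.5956 to cover the loan.
The gap between the two covered legs is BRL 56,136.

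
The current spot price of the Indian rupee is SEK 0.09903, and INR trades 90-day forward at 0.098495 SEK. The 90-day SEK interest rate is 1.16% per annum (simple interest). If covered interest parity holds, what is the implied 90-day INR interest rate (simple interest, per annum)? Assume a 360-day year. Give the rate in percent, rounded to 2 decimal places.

T = 90/360 years.
By CIP, F/S equals the SEK-to-INR growth ratio: 0.098495/0.09903 = 0.9945976.
The SEK side grows by 1 + 0.0116×90/360 = 1.002900.
Hence g_INR = 1.0083475.
r = (1.0083475 − 1)/(90/360) = 0.033390 → 3.34%.

3.34%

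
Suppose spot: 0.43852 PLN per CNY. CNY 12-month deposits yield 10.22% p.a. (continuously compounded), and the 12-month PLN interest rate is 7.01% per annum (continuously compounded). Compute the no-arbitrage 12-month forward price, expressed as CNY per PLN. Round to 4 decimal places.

T = 1 year.
PLN accumulates by e^(0.0701×1) = 1.0726154.
CNY growth factor: e^(0.1022×1) = 1.107605.
Forward (PLN per CNY) = 0.43852 × 1.0726154 / 1.107605 = 0.4246670.
Quoted the other way: 1/0.4246670 = 2.3548 CNY per PLN.

2.3548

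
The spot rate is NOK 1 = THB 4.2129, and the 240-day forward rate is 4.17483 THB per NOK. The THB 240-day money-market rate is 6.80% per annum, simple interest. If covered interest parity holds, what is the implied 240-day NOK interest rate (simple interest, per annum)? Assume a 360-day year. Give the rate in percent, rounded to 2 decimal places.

8.23%

T = 240/360 years.
CIP gives F = S · g_THB/g_NOK, so g_THB/g_NOK = 4.17483/4.2129 = 0.9909635.
THB growth factor: 1 + 0.0680×240/360 = 1.0453333.
Hence g_NOK = 1.0548656.
r = (1.0548656 − 1)/(240/360) = 0.082298 → 8.23%.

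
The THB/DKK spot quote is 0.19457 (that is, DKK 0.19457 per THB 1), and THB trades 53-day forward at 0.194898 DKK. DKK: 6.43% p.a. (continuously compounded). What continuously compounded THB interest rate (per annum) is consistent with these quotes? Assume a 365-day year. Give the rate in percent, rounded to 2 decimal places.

5.27%

T = 53/365 years.
By CIP, F/S equals the DKK-to-THB growth ratio: 0.194898/0.19457 = 1.0016858.
DKK growth factor: e^(0.0643×53/365) = 1.0093804.
So the THB growth factor = 1.0076817.
r = ln(1.0076817)/(53/365) = 0.052700 → 5.27%.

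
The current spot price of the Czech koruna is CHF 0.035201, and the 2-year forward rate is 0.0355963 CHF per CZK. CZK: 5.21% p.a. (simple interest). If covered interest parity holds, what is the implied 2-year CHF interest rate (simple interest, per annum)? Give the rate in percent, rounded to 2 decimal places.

T = 2 years.
By CIP, F/S equals the CHF-to-CZK growth ratio: 0.0355963/0.035201 = 1.0112298.
CZK growth factor: 1 + 0.0521×2 = 1.104200.
So the CHF growth factor = 1.1165999.
(1.1165999 − 1)/T = 0.058300, i.e. 5.83%.

5.83%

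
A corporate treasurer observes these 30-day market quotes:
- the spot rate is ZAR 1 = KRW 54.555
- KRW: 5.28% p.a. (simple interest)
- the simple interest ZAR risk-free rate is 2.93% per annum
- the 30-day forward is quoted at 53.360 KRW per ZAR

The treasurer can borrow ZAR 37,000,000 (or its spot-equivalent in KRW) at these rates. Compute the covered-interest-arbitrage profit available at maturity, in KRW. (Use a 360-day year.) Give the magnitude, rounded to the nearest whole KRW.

T = 30/360 years.
Keep in ZAR, deliver into the forward: 37,000,000·1.002441666667·53.360 = KRW 1,979,140,631.33.
Swap to KRW now, deposit: 37,000,000·54.555·1.004400 = KRW 2,027,416,554.00.
The quoted forward undervalues ZAR, so borrow ZAR, convert to KRW at spot, deposit the KRW at 5.28%, and buy ZAR forward at 53.360 to cover the loan.
Profit = 2,027,416,554.00 − 1,979,140,631.33 = KRW 48,275,923.

KRW 48,275,923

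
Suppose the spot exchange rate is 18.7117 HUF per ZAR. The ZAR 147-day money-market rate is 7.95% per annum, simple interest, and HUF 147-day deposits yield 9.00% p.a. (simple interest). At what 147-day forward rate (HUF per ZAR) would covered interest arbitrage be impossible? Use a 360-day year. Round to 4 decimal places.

T = 147/360 years.
Growth of 1 HUF over T: 1 + 0.0900×147/360 = 1.036750.
ZAR growth factor: 1 + 0.0795×147/360 = 1.0324625.
CIP: F = S · (grow HUF)/(grow ZAR) = 18.7117 × 1.036750/1.0324625 = 18.789404 HUF per ZAR.

18.7894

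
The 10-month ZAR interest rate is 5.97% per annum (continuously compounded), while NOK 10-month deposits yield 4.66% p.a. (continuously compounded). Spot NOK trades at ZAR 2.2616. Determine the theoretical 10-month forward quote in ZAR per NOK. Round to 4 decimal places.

2.2864

T = 10/12 years.
ZAR accumulates by e^(0.0597×10/12) = 1.0510083.
NOK accumulates by e^(0.0466×10/12) = 1.0395972.
CIP: F = S · (grow ZAR)/(grow NOK) = 2.2616 × 1.0510083/1.0395972 = 2.286424 ZAR per NOK.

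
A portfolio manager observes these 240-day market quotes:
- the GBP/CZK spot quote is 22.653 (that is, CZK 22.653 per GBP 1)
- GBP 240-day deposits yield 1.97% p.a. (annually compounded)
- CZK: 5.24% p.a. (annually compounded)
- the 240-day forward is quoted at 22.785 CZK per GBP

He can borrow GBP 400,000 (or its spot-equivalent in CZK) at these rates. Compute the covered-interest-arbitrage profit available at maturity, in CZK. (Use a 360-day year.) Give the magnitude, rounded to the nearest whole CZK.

CZK 141,728

T = 240/360 years.
Keep in GBP, deliver into the forward: 400,000·1.013090585·22.785 = CZK 9,233,307.59.
Swap to CZK now, deposit: 400,000·22.653·1.034635144 = CZK 9,375,035.97.
The quoted forward undervalues GBP, so borrow GBP, convert to CZK at spot, deposit the CZK at 5.24%, and buy GBP forward at 22.785 to cover the loan.
Profit = 9,375,035.97 − 9,233,307.59 = CZK 141,728.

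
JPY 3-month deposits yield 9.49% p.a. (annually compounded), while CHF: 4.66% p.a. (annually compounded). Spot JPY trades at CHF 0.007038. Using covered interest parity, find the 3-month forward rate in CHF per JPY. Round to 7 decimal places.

T = 3/12 years.
CHF growth factor: (1 + 0.0466)^(3/12) = 1.0114518.
JPY growth factor: (1 + 0.0949)^(3/12) = 1.0229246.
CIP: F = S · (grow CHF)/(grow JPY) = 0.007038 × 1.0114518/1.0229246 = 0.006959064 CHF per JPY.

0.0069591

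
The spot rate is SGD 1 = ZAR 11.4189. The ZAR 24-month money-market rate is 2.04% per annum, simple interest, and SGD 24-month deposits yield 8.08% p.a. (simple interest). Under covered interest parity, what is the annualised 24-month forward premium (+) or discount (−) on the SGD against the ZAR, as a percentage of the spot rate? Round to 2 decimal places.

-5.20%

T = 2 years.
No-arbitrage forward: 11.4189 × 1.040800 / 1.161600 = 10.2313973 ZAR/SGD.
Annualised premium = (F − S)/S × (1/T) = (10.2313973 − 11.4189)/11.4189 ÷ 2 = -5.20%.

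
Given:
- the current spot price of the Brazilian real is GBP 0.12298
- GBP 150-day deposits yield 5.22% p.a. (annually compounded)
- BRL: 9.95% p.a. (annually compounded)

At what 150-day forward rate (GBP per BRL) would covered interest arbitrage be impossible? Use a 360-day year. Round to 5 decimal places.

0.12075

T = 150/360 years.
Growth of 1 GBP over T: (1 + 0.0522)^(150/360) = 1.0214277.
Growth of 1 BRL over T: (1 + 0.0995)^(150/360) = 1.0403146.
Forward (GBP per BRL) = 0.12298 × 1.0214277 / 1.0403146 = 0.1207473.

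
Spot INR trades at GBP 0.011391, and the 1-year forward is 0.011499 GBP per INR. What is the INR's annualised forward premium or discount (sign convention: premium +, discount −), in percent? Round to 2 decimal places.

+0.95%

T = 1 year.
(F − S)/S = (0.011499 − 0.011391)/0.011391 = 0.0094812.
Annualise by dividing by T: 0.0094812 / 1 = 0.009481 → 0.95%.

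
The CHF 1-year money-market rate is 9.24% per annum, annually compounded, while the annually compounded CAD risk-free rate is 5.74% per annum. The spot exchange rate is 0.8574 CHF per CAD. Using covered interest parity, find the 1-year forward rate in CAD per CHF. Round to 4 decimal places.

T = 1 year.
CHF growth factor: (1 + 0.0924)^1 = 1.092400.
CAD growth factor: (1 + 0.0574)^1 = 1.057400.
Forward (CHF per CAD) = 0.8574 × 1.092400 / 1.057400 = 0.8857800.
Quoted the other way: 1/0.8857800 = 1.1289 CAD per CHF.

1.1289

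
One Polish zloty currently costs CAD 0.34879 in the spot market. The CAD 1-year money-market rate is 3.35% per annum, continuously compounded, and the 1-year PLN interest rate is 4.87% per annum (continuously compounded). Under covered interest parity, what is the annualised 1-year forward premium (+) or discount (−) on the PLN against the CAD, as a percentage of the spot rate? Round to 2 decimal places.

-1.51%

T = 1 year.
F = S · g_CAD/g_PLN = 0.34879 × 1.0340674/1.0499053 = 0.34352848.
Annualised premium = (F − S)/S × (1/T) = (0.34352848 − 0.34879)/0.34879 ÷ 1 = -1.51%.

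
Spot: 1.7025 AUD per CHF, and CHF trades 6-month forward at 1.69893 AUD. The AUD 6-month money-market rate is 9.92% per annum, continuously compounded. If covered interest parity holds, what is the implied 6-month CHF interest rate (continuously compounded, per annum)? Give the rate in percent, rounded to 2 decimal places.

10.34%

T = 6/12 years.
CIP gives F = S · g_AUD/g_CHF, so g_AUD/g_CHF = 1.69893/1.7025 = 0.9979031.
AUD growth factor: e^(0.0992×6/12) = 1.0508507.
Hence g_CHF = 1.0530589.
r = ln(1.0530589)/(6/12) = 0.103398 → 10.34%.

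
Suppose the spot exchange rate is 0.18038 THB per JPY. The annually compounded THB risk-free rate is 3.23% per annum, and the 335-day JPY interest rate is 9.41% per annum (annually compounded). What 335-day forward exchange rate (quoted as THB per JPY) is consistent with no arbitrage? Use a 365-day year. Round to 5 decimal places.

T = 335/365 years.
THB accumulates by (1 + 0.0323)^(335/365) = 1.0296063.
Growth of 1 JPY over T: (1 + 0.0941)^(335/365) = 1.0860426.
Forward (THB per JPY) = 0.18038 × 1.0296063 / 1.0860426 = 0.1710065.

0.17101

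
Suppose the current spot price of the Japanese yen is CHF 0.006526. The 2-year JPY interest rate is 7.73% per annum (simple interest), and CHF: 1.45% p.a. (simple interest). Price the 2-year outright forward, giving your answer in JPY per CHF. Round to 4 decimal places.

T = 2 years.
CHF growth factor: 1 + 0.0145×2 = 1.029000.
JPY accumulates by 1 + 0.0773×2 = 1.154600.
Forward (CHF per JPY) = 0.006526 × 1.029000 / 1.154600 = 0.00581608696.
Invert for JPY per CHF: 1 / 0.00581608696 = 171.9369.

171.9369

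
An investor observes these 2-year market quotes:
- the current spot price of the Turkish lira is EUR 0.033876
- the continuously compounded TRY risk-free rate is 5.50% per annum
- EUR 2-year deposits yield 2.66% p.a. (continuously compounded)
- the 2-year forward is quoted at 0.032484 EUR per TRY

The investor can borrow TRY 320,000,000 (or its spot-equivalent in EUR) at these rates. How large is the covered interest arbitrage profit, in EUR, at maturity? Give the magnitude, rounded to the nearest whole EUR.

T = 2 years.
Invest the TRY and cover forward: 320,000,000 × 1.1162780705 × 0.032484 = EUR 11,603,576.59.
Convert at spot and invest in EUR: 320,000,000 × 0.033876 × 1.0546405521 = EUR 11,432,641.07.
The quoted forward overvalues TRY, so borrow EUR, buy TRY at spot, deposit the TRY at 5.50%, and sell the proceeds forward at 0.032484.
Arbitrage profit = |11,603,576.59 − 11,432,641.07| = EUR 170,936.

EUR 170,936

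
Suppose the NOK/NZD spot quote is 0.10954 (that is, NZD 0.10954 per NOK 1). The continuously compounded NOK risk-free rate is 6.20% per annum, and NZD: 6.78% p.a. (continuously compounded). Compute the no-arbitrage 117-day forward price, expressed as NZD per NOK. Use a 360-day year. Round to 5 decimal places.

T = 117/360 years.
Growth of 1 NZD over T: e^(0.0678×117/360) = 1.0222796.
Growth of 1 NOK over T: e^(0.0620×117/360) = 1.0203544.
So F = 0.10954 × 1.0222796 / 1.0203544 = 0.1097467 (NZD/NOK).

0.10975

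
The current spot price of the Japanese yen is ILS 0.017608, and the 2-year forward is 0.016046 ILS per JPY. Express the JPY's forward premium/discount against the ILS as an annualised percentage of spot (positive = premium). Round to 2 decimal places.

-4.44%

T = 2 years.
JPY trades forward at -8.87097% vs spot over the period.
Annualise by dividing by T: -0.0887097 / 2 = -0.044355 → -4.44%.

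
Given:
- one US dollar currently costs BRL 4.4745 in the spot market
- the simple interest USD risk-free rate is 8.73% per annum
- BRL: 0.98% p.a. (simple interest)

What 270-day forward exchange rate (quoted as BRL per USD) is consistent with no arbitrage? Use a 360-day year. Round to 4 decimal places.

T = 270/360 years.
Growth of 1 BRL over T: 1 + 0.0098×270/360 = 1.007350.
USD accumulates by 1 + 0.0873×270/360 = 1.065475.
Forward (BRL per USD) = 4.4745 × 1.007350 / 1.065475 = 4.230402.

4.2304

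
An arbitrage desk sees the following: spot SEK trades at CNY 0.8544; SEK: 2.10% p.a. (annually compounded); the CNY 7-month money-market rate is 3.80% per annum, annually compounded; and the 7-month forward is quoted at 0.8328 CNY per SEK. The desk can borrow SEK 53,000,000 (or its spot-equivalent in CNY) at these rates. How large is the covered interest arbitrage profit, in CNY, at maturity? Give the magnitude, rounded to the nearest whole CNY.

T = 7/12 years.
Keep in SEK, deliver into the forward: 53,000,000·1.0121969311·0.8328 = CNY 44,676,753.02.
Swap to CNY now, deposit: 53,000,000·0.8544·1.0219942591 = CNY 46,279,170.43.
The quoted forward undervalues SEK, so borrow SEK, convert to CNY at spot, deposit the CNY at 3.80%, and buy SEK forward at 0.8328 to cover the loan.
Profit = 46,279,170.43 − 44,676,753.02 = CNY 1,602,417.

CNY 1,602,417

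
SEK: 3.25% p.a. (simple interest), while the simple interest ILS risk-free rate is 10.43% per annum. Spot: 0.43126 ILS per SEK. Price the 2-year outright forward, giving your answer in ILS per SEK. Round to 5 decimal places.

T = 2 years.
ILS accumulates by 1 + 0.1043×2 = 1.208600.
SEK accumulates by 1 + 0.0325×2 = 1.065000.
CIP: F = S · (grow ILS)/(grow SEK) = 0.43126 × 1.208600/1.065000 = 0.4894092 ILS per SEK.

0.48941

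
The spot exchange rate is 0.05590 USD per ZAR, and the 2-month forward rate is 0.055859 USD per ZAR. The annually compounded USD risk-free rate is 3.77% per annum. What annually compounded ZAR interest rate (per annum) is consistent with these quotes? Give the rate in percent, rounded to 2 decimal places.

4.23%

T = 2/12 years.
By CIP, F/S equals the USD-to-ZAR growth ratio: 0.055859/0.0559 = 0.9992665.
The USD side grows by (1 + 0.0377)^(2/12) = 1.0061868.
Hence g_ZAR = 1.0069254.
Annualise: 1.0069254^(12/2) − 1 = 0.042278 = 4.23%.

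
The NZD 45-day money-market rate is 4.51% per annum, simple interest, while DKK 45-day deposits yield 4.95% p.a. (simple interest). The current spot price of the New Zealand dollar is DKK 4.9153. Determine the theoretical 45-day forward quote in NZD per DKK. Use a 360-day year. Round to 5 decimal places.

0.20334

T = 45/360 years.
DKK accumulates by 1 + 0.0495×45/360 = 1.0061875.
NZD growth factor: 1 + 0.0451×45/360 = 1.0056375.
CIP: F = S · (grow DKK)/(grow NZD) = 4.9153 × 1.0061875/1.0056375 = 4.917988 DKK per NZD.
Invert for NZD per DKK: 1 / 4.917988 = 0.20334.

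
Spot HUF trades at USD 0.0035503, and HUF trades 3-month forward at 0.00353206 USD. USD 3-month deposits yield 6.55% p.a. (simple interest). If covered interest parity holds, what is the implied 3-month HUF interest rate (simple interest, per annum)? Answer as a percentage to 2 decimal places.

8.65%

T = 3/12 years.
F/S = 0.00353206/0.0035503 = 0.9948624 = (growth of USD) / (growth of HUF).
USD growth factor: 1 + 0.0655×3/12 = 1.016375.
Hence g_HUF = 1.0216237.
(1.0216237 − 1)/T = 0.086495, i.e. 8.65%.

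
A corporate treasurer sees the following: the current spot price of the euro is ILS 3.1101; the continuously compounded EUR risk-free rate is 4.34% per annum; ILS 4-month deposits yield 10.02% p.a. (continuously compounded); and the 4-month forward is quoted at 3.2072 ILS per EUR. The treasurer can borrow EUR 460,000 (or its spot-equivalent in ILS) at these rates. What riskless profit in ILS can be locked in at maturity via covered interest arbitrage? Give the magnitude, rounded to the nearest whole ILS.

T = 4/12 years.
Keep in EUR, deliver into the forward: 460,000·1.014571815·3.2072 = ILS 1,496,809.97.
Swap to ILS now, deposit: 460,000·3.1101·1.033964042 = ILS 1,479,236.52.
The quoted forward overvalues EUR, so borrow ILS, buy EUR at spot, deposit the EUR at 4.34%, and sell the proceeds forward at 3.2072.
The gap between the two covered legs is ILS 17,573.

ILS 17,573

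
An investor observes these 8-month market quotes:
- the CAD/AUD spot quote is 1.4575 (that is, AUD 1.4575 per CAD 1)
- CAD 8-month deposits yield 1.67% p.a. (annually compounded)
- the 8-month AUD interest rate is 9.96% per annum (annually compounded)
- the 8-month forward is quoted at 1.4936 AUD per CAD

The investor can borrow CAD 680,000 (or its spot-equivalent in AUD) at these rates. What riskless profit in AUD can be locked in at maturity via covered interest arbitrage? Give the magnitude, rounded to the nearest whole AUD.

AUD 28,938

T = 8/12 years.
Keep in CAD, deliver into the forward: 680,000·1.011102573·1.4936 = AUD 1,026,924.31.
Swap to AUD now, deposit: 680,000·1.4575·1.065343893 = AUD 1,055,862.33.
The quoted forward undervalues CAD, so borrow CAD, convert to AUD at spot, deposit the AUD at 9.96%, and buy CAD forward at 1.4936 to cover the loan.
The gap between the two covered legs is AUD 28,938.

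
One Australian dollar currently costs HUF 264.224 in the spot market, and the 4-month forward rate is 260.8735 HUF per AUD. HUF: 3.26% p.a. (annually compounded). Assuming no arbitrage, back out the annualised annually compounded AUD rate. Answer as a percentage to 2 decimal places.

7.29%

T = 4/12 years.
F/S = 260.8735/264.224 = 0.9873195 = (growth of HUF) / (growth of AUD).
The HUF side grows by (1 + 0.0326)^(4/12) = 1.0107507.
Hence g_AUD = 1.0237321.
Annualise: 1.0237321^(12/4) − 1 = 0.072899 = 7.29%.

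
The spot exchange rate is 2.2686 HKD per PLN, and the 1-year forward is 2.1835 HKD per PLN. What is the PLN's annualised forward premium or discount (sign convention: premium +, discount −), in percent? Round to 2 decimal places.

T = 1 year.
Period premium: (2.1835 − 2.2686)/2.2686 = -0.0375121.
Annualise by dividing by T: -0.0375121 / 1 = -0.037512 → -3.75%.

-3.75%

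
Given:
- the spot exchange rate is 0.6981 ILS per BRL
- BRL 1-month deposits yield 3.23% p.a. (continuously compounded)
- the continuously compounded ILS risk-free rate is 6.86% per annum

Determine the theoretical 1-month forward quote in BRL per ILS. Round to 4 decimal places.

T = 1/12 years.
Growth of 1 ILS over T: e^(0.0686×1/12) = 1.005733.
BRL growth factor: e^(0.0323×1/12) = 1.0026953.
So F = 0.6981 × 1.005733 / 1.0026953 = 0.7002149 (ILS/BRL).
Invert for BRL per ILS: 1 / 0.7002149 = 1.4281.

1.4281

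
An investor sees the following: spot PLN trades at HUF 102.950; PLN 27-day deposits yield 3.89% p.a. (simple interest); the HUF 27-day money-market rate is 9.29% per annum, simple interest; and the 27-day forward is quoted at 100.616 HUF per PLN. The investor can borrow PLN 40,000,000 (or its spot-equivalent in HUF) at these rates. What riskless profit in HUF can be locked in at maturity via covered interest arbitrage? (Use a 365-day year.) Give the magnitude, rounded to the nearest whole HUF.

T = 27/365 years.
Keep in PLN, deliver into the forward: 40,000,000·1.002877534247·100.616 = HUF 4,036,221,039.43.
Swap to HUF now, deposit: 40,000,000·102.950·1.006872054795 = HUF 4,146,299,121.65.
The quoted forward undervalues PLN, so borrow PLN, convert to HUF at spot, deposit the HUF at 9.29%, and buy PLN forward at 100.616 to cover the loan.
Profit = 4,146,299,121.65 − 4,036,221,039.43 = HUF 110,078,082.

HUF 110,078,082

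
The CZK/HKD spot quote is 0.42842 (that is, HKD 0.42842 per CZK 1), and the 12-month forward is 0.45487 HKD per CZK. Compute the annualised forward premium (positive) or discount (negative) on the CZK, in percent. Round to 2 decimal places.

T = 1 year.
CZK trades forward at +6.17385% vs spot over the period.
Annualise by dividing by T: 0.0617385 / 1 = 0.061739 → 6.17%.

+6.17%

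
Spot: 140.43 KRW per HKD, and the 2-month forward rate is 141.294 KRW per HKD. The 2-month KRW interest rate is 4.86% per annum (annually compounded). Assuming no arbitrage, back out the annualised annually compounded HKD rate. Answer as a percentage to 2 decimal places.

1.07%

T = 2/12 years.
F/S = 141.294/140.43 = 1.0061525 = (growth of KRW) / (growth of HKD).
KRW growth factor: (1 + 0.0486)^(2/12) = 1.0079407.
That pins the HKD growth at 1.0017773.
Annualise: 1.0017773^(12/2) − 1 = 0.010711 = 1.07%.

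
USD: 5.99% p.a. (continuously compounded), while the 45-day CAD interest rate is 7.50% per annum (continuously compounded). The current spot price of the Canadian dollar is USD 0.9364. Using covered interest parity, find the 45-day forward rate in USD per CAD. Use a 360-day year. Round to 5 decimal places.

T = 45/360 years.
USD accumulates by e^(0.0599×45/360) = 1.0075156.
Growth of 1 CAD over T: e^(0.0750×45/360) = 1.0094191.
Forward (USD per CAD) = 0.9364 × 1.0075156 / 1.0094191 = 0.9346342.

0.93463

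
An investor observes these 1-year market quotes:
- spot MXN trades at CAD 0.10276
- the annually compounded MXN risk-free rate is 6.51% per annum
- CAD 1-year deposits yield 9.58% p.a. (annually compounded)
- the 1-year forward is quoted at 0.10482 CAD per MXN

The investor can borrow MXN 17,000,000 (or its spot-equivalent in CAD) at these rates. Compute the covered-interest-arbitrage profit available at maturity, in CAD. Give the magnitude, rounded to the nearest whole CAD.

CAD 16,331

T = 1 year.
Route A — deposit MXN, sell forward: 17,000,000 × 1.065100 × 0.10482 = CAD 1,897,944.29.
Route B — convert at spot, deposit CAD: 17,000,000 × 0.10276 × 1.095800 = CAD 1,914,274.94.
The quoted forward undervalues MXN, so borrow MXN, convert to CAD at spot, deposit the CAD at 9.58%, and buy MXN forward at 0.10482 to cover the loan.
Profit = 1,914,274.94 − 1,897,944.29 = CAD 16,331.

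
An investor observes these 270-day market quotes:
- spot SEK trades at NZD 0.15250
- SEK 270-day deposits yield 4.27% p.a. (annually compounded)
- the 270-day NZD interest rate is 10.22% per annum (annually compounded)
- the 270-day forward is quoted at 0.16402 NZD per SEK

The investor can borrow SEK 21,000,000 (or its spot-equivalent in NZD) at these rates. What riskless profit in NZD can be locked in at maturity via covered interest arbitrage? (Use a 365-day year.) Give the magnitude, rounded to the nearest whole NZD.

T = 270/365 years.
Keep in SEK, deliver into the forward: 21,000,000·1.031413856·0.16402 = NZD 3,552,622.51.
Swap to NZD now, deposit: 21,000,000·0.15250·1.074635351 = NZD 3,441,519.71.
The quoted forward overvalues SEK, so borrow NZD, buy SEK at spot, deposit the SEK at 4.27%, and sell the proceeds forward at 0.16402.
Profit = 3,552,622.51 − 3,441,519.71 = NZD 111,103.

NZD 111,103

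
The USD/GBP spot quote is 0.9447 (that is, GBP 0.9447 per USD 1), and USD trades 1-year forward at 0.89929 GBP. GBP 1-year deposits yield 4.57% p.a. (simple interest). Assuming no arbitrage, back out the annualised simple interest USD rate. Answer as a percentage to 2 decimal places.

T = 1 year.
CIP gives F = S · g_GBP/g_USD, so g_GBP/g_USD = 0.89929/0.9447 = 0.9519318.
GBP growth factor: 1 + 0.0457×1 = 1.045700.
Hence g_USD = 1.0985031.
r = (1.0985031 − 1)/1 = 0.098503 → 9.85%.

9.85%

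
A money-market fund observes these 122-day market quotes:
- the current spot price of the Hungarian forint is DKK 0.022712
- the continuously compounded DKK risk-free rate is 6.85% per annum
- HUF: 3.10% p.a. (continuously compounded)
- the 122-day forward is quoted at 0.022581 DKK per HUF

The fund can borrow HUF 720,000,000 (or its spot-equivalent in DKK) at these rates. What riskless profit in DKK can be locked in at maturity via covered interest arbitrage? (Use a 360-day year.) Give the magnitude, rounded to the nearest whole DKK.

T = 122/360 years.
Keep in HUF, deliver into the forward: 720,000,000·1.0105609327·0.022581 = DKK 16,430,023.02.
Swap to DKK now, deposit: 720,000,000·0.022712·1.0234854283 = DKK 16,736,688.75.
The quoted forward undervalues HUF, so borrow HUF, convert to DKK at spot, deposit the DKK at 6.85%, and buy HUF forward at 0.022581 to cover the loan.
Arbitrage profit = |16,430,023.02 − 16,736,688.75| = DKK 306,666.

DKK 306,666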